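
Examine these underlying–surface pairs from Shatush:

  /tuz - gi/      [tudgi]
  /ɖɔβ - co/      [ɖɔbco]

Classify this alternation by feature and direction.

regressive manner assimilation

Comparing underlying and surface forms, /z/ → [d] is the alternation; the neighbouring /g/ is constant.
The change fricative → stop matches the manner of the following /g/, identifying this as manner assimilation.
Place and voice are unchanged, so the assimilation is partial, not total.
The same holds elsewhere in the data: /β/ → [b] before /c/ (fricative → stop, matching a stop) — only manner changes, and always toward the following segment.
Since the segment that changes precedes the conditioning segment, the assimilation is regressive.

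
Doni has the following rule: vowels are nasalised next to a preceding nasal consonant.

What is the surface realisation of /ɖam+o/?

[ɖamõ]

The vowel /o/ is adjacent to the preceding nasal /m/, so it acquires [+nasal] and surfaces as [õ].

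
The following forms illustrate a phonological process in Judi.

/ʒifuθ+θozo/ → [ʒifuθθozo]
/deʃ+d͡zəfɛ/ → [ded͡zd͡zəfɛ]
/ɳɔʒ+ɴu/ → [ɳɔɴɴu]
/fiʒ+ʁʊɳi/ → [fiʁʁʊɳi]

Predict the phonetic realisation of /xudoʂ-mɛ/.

The data show regressive total assimilation (/ʃ/ → [d͡z] before /d͡z/; /ʒ/ → [ɴ] before /ɴ/; /ʒ/ → [ʁ] before /ʁ/): in every case the target segment becomes identical to its following neighbour, copying more than a single feature.
In [ʒifuθθozo] the two consonants at the boundary are already identical (/θ/ + /θ/), so the rule applies vacuously and nothing changes.
/ʂ/ is the segment targeted by the rule; it sits immediately before /m/, so it assimilates completely and surfaces as [m].

[xudommɛ]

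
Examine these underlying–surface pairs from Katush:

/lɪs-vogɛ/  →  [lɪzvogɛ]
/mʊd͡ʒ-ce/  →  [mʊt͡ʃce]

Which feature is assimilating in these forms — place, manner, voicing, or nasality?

voicing

Comparing underlying and surface forms, /s/ → [z] is the alternation; the neighbouring /v/ is constant.
/s/ is voiceless while /v/ is voiced; the output [z] is voiced, matching the trigger — so the feature that spreads is voicing.
The other alternating form patterns the same way: /d͡ʒ/ → [t͡ʃ] before /c/ (voiced → voiceless, matching voiceless) — only voicing changes, and always toward the following segment.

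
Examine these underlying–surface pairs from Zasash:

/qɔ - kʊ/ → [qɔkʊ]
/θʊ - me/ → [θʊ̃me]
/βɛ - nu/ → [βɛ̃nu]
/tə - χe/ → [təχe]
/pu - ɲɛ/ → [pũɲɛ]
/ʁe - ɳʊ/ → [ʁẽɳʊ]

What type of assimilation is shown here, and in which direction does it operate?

The vowel /ʊ/ surfaces as nasalised [ʊ̃] next to the following nasal /m/ — it has acquired the [+nasal] feature of its neighbour.
The other forms show the same pattern: /ɛ/ → [ɛ̃] before /n/; /u/ → [ũ] before /ɲ/; /e/ → [ẽ] before /ɳ/ — each time a vowel is nasalised next to a following nasal.
No change occurs in [qɔkʊ], [təχe] because the vowel at the boundary is adjacent to an oral consonant, not a nasal (/ɔ/ next to /k/; /ə/ next to /χ/).
Because the conditioning nasal is to the right of the vowel that changes, the process is regressive (anticipatory).

regressive nasality assimilation (vowel nasalisation)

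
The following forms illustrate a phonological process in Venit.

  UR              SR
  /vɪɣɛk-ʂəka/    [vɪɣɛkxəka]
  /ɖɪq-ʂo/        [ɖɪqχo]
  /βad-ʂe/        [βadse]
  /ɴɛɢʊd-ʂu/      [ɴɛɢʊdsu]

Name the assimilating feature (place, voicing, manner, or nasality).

Comparing underlying and surface forms, /ʂ/ → [x] is the alternation; the neighbouring /k/ is constant.
/ʂ/ is retroflex while /k/ is velar; the output [x] is velar, matching the trigger — so the feature that spreads is place.
The same holds elsewhere in the data: /ʂ/ → [χ] after /q/ (retroflex → uvular, matching uvular); /ʂ/ → [s] after /d/ (retroflex → alveolar, matching alveolar) — only place changes, and always toward the preceding segment.

place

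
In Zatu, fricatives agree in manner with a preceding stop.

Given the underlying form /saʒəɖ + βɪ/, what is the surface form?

The rule targets /β/ (voiced bilabial fricative), which sits after the trigger /ɖ/ (stop).
A voiced bilabial stop is [b], so the surface segment is [b].

[saʒəɖbɪ]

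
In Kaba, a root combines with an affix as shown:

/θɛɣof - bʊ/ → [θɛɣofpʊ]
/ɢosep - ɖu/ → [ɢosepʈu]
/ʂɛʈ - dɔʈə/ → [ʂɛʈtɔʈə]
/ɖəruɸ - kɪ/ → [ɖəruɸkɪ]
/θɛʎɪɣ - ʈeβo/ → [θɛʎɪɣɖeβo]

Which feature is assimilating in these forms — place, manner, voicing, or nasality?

voicing

The segment that alternates is /b/, which surfaces as [p] when adjacent to /f/.
/b/ is voiced while /f/ is voiceless; the output [p] is voiceless, matching the trigger — so the feature that spreads is voicing.
Checking the remaining alternations: /ɖ/ → [ʈ] after /p/ (voiced → voiceless, matching voiceless); /d/ → [t] after /ʈ/ (voiced → voiceless, matching voiceless); /ʈ/ → [ɖ] after /ɣ/ (voiceless → voiced, matching voiced) — only voicing changes, and always toward the preceding segment.
No alternation appears in [ɖəruɸkɪ]: there the adjacent consonants already agree in voicing (/k/ and /ɸ/ are both voiceless), so this form is consistent with the same rule.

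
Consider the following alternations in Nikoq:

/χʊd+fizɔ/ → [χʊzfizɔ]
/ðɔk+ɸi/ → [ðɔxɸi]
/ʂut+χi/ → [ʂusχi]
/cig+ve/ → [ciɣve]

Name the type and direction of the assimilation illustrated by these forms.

Comparing underlying and surface forms, /d/ → [z] is the alternation; the neighbouring /f/ is constant.
/d/ is a stop while /f/ is a fricative; the output [z] is a fricative, matching the trigger — so the feature that spreads is manner.
Place and voice are unchanged, so the assimilation is partial, not total.
Checking the remaining alternations: /k/ → [x] before /ɸ/ (stop → fricative, matching a fricative); /t/ → [s] before /χ/ (stop → fricative, matching a fricative); /g/ → [ɣ] before /v/ (stop → fricative, matching a fricative) — only manner changes, and always toward the following segment.
The trigger is the following segment, so the direction is regressive (anticipatory).

regressive manner assimilation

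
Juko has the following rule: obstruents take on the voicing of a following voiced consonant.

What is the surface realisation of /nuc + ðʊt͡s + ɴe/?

[nuɟðʊd͡zɴe]

The rule targets /c/ (voiceless palatal stop), which sits before the trigger /ð/ (voiced).
Changing only its voicing to voiced gives [ɟ] — the voiced palatal stop.
The same rule applies at the second boundary: /t͡s/ → [d͡z] next to /ɴ/.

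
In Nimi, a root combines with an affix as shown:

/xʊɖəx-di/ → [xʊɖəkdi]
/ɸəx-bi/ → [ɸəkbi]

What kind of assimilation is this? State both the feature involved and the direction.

Comparing underlying and surface forms, /x/ → [k] is the alternation; the neighbouring /d/ is constant.
/x/ is a fricative while /d/ is a stop; the output [k] is a stop, matching the trigger — so the feature that spreads is manner.
Place and voice are unchanged, so the assimilation is partial, not total.
The other alternating form patterns the same way: /x/ → [k] before /b/ (fricative → stop, matching a stop) — only manner changes, and always toward the following segment.
The trigger is the following segment, so the direction is regressive (anticipatory).

regressive manner assimilation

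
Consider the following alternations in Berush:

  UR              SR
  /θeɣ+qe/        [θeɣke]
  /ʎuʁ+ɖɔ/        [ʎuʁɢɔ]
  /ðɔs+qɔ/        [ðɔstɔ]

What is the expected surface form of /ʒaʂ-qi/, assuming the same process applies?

[ʒaʂʈi]

The data show progressive place assimilation: /q/ → [k] after /ɣ/; /ɖ/ → [ɢ] after /ʁ/; /q/ → [t] after /s/. In each pair only place changes, matching the preceding consonant, while manner and voice stay constant.
The rule targets /q/ (voiceless uvular stop), which sits after the trigger /ʂ/ (retroflex).
Changing only its place to retroflex gives [ʈ] — the voiceless retroflex stop.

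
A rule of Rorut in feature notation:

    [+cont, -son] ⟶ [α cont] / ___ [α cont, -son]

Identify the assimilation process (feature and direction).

regressive manner assimilation

The rule copies [cont] (continuancy) from the environment onto the target fricatives; since [±cont] encodes the stop/fricative manner contrast, the assimilating dimension is manner.
Since the environment is written after the underscore, the trigger follows the target; the direction is regressive.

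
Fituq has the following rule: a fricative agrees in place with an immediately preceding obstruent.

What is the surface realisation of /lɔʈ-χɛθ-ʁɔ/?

/χ/ is a voiceless uvular fricative. The preceding trigger /ʈ/ is retroflex, so /χ/ must become retroflex as well.
A voiceless retroflex fricative is [ʂ], so the surface segment is [ʂ].
The same rule applies at the second boundary: /ʁ/ → [ð] next to /θ/.

[lɔʈʂɛθðɔ]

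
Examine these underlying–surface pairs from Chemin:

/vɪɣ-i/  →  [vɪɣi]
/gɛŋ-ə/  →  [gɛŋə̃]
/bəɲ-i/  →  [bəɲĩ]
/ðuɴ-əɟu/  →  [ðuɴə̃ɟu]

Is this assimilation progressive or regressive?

progressive

The vowel /ə/ surfaces as nasalised [ə̃] next to the preceding nasal /ŋ/ — it has acquired the [+nasal] feature of its neighbour.
Likewise in the remaining data: /i/ → [ĩ] after /ɲ/; /ə/ → [ə̃] after /ɴ/ — each time a vowel is nasalised next to a preceding nasal.
No change occurs in [vɪɣi] because the vowel at the boundary is adjacent to an oral consonant, not a nasal (/i/ next to /ɣ/).
Because the conditioning nasal is to the left of the vowel that changes, the process is progressive (perseverative).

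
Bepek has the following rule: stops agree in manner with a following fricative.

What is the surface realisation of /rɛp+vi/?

/p/ is a voiceless bilabial stop. The following trigger /v/ is a fricative, so /p/ must become a fricative as well.
Changing only its manner to fricative gives [ɸ] — the voiceless bilabial fricative.

[rɛɸvi]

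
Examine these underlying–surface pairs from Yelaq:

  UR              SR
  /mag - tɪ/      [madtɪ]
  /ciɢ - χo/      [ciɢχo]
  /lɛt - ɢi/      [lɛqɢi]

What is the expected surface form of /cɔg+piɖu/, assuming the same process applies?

The data show regressive place assimilation: /g/ → [d] before /t/; /t/ → [q] before /ɢ/. In each pair only place changes, matching the following consonant, while manner and voice stay constant.
No alternation appears in [ciɢχo]: there the adjacent consonants already agree in place (/ɢ/ and /χ/ are both uvular), so this form is consistent with the same rule.
The rule targets /g/ (voiced velar stop), which sits before the trigger /p/ (bilabial).
Changing only its place to bilabial gives [b] — the voiced bilabial stop.

[cɔbpiɖu]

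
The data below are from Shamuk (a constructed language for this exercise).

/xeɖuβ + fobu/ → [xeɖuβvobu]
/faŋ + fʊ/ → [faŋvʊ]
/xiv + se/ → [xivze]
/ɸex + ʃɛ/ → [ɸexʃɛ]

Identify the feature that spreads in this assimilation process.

voicing

Underlying /f/ is realised as [v] next to /β/; /β/ itself does not change.
/f/ is voiceless while /β/ is voiced; the output [v] is voiced, matching the trigger — so the feature that spreads is voicing.
The same holds elsewhere in the data: /f/ → [v] after /ŋ/ (voiceless → voiced, matching voiced); /s/ → [z] after /v/ (voiceless → voiced, matching voiced) — only voicing changes, and always toward the preceding segment.
No alternation appears in [ɸexʃɛ]: there the adjacent consonants already agree in voicing (/ʃ/ and /x/ are both voiceless), so this form is consistent with the same rule.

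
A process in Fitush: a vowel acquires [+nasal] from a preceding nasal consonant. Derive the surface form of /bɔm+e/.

The vowel /e/ is adjacent to the preceding nasal /m/, so it acquires [+nasal] and surfaces as [ẽ].

[bɔmẽ]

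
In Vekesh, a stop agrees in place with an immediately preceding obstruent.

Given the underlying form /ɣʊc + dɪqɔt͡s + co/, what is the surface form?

/d/ is a voiced alveolar stop. The preceding trigger /c/ is palatal, so /d/ must become palatal as well.
Changing only its place to palatal gives [ɟ] — the voiced palatal stop.
The same rule applies at the second boundary: /c/ → [t] next to /t͡s/.

[ɣʊcɟɪqɔt͡sto]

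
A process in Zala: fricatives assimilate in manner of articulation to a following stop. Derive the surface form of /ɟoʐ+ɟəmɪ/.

[ɟoɖɟəmɪ]

/ʐ/ is a voiced retroflex fricative. The following trigger /ɟ/ is a stop, so /ʐ/ must become a stop as well.
A voiced retroflex stop is [ɖ], so the surface segment is [ɖ].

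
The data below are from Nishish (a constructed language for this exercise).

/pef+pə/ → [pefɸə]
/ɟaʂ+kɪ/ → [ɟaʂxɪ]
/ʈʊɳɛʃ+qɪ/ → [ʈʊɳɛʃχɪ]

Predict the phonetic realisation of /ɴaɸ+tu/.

The data show progressive manner assimilation: /p/ → [ɸ] after /f/; /k/ → [x] after /ʂ/; /q/ → [χ] after /ʃ/. In each pair only manner changes, matching the preceding consonant, while place and voice stay constant.
/t/ is a voiceless alveolar stop. The preceding trigger /ɸ/ is a fricative, so /t/ must become a fricative as well.
A voiceless alveolar fricative is [s], so the surface segment is [s].

[ɴaɸsu]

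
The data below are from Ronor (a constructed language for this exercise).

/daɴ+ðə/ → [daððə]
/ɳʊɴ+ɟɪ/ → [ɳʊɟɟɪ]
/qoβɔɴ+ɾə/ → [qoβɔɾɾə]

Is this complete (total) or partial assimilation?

Underlying /ɴ/ is realised as [ð] next to /ð/; /ð/ itself does not change.
The output [ð] is identical to the trigger /ð/ — every feature (place, manner, voicing) has been copied — so this is total assimilation.
The remaining alternations confirm this: /ɴ/ → [ɟ] before /ɟ/; /ɴ/ → [ɾ] before /ɾ/ — in each case the output is a copy of the following consonant.

total assimilation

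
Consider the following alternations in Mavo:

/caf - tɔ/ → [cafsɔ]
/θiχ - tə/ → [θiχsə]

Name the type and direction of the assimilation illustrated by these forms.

Comparing underlying and surface forms, /t/ → [s] is the alternation; the neighbouring /f/ is constant.
/t/ is a stop while /f/ is a fricative; the output [s] is a fricative, matching the trigger — so the feature that spreads is manner.
Place and voice are unchanged, so the assimilation is partial, not total.
Checking the remaining alternation: /t/ → [s] after /χ/ (stop → fricative, matching a fricative) — only manner changes, and always toward the preceding segment.
Since the segment that changes follows the conditioning segment, the assimilation is progressive.

progressive manner assimilation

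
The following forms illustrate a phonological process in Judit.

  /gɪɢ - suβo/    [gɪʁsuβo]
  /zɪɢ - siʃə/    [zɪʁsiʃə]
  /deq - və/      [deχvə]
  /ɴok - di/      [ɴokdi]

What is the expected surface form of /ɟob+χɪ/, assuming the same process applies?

The data show regressive manner assimilation: /ɢ/ → [ʁ] before /s/; /q/ → [χ] before /v/. In each pair only manner changes, matching the following consonant, while place and voice stay constant.
Nothing changes in [ɴokdi]: there the adjacent consonants already agree in manner (/k/ and /d/ are both stops), so this form is consistent with the same rule.
/b/ is a voiced bilabial stop. The following trigger /χ/ is a fricative, so /b/ must become a fricative as well.
Changing only its manner to fricative gives [β] — the voiced bilabial fricative.

[ɟoβχɪ]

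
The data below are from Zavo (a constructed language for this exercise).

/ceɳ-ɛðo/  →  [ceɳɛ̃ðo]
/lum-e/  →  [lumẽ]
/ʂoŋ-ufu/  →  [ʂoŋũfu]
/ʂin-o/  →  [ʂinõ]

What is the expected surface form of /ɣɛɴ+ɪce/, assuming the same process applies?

The data show progressive nasality assimilation (vowel nasalisation): /ɛ/ → [ɛ̃] after /ɳ/; /e/ → [ẽ] after /m/; /u/ → [ũ] after /ŋ/; /o/ → [õ] after /n/ — a vowel is nasalised by an immediately preceding nasal consonant.
The vowel /ɪ/ is adjacent to the preceding nasal /ɴ/, so it acquires [+nasal] and surfaces as [ɪ̃].

[ɣɛɴɪ̃ce]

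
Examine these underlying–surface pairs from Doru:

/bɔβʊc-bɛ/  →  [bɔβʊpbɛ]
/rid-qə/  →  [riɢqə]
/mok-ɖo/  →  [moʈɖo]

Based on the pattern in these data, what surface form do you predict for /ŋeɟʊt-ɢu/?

The data show regressive place assimilation: /c/ → [p] before /b/; /d/ → [ɢ] before /q/; /k/ → [ʈ] before /ɖ/. In each pair only place changes, matching the following consonant, while manner and voice stay constant.
The rule targets /t/ (voiceless alveolar stop), which sits before the trigger /ɢ/ (uvular).
A voiceless uvular stop is [q], so the surface segment is [q].

[ŋeɟʊqɢu]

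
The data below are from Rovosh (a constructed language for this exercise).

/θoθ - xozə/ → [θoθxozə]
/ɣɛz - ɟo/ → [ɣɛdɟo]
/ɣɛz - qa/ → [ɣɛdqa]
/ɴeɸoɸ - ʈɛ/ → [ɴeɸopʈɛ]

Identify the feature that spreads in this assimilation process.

Comparing underlying and surface forms, /z/ → [d] is the alternation; the neighbouring /ɟ/ is constant.
The change fricative → stop matches the manner of the following /ɟ/, identifying this as manner assimilation.
The same holds elsewhere in the data: /z/ → [d] before /q/ (fricative → stop, matching a stop); /ɸ/ → [p] before /ʈ/ (fricative → stop, matching a stop) — only manner changes, and always toward the following segment.
No alternation appears in [θoθxozə]: there the adjacent consonants already agree in manner (/θ/ and /x/ are both fricatives), so this form is consistent with the same rule.

manner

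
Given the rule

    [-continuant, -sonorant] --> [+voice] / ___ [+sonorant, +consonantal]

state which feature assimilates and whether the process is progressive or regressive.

regressive voicing assimilation

The target ([-continuant, -sonorant], stops) acquires [+voice] next to a sonorant consonant ([+sonorant, +consonantal]) — it takes on the voicing of its neighbour, so the feature that spreads is voicing.
Since the environment is written after the underscore, the trigger follows the target; the direction is regressive.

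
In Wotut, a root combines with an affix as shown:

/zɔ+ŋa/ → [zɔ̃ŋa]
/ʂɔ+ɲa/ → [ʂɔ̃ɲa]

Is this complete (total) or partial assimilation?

partial assimilation

The vowel /ɔ/ surfaces as nasalised [ɔ̃] next to the following nasal /ŋ/ — it has acquired the [+nasal] feature of its neighbour.
The other form shows the same pattern: /ɔ/ → [ɔ̃] before /ɲ/ — each time a vowel is nasalised next to a following nasal.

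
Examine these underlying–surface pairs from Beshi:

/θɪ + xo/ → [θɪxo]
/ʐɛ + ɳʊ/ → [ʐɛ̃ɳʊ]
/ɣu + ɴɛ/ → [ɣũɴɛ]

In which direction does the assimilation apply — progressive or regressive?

The vowel /ɛ/ surfaces as nasalised [ɛ̃] next to the following nasal /ɳ/ — it has acquired the [+nasal] feature of its neighbour.
The other form shows the same pattern: /u/ → [ũ] before /ɴ/ — each time a vowel is nasalised next to a following nasal.
No change occurs in [θɪxo] because the vowel at the boundary is adjacent to an oral consonant, not a nasal (/ɪ/ next to /x/).
Because the conditioning nasal is to the right of the vowel that changes, the process is regressive (anticipatory).

regressive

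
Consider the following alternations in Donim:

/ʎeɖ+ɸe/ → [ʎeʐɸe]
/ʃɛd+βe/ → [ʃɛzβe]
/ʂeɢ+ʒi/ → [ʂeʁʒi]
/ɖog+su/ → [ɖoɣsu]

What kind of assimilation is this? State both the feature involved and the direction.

regressive manner assimilation

The segment that alternates is /ɖ/, which surfaces as [ʐ] when adjacent to /ɸ/.
/ɖ/ is a stop while /ɸ/ is a fricative; the output [ʐ] is a fricative, matching the trigger — so the feature that spreads is manner.
Place and voice are unchanged, so the assimilation is partial, not total.
The same holds elsewhere in the data: /d/ → [z] before /β/ (stop → fricative, matching a fricative); /ɢ/ → [ʁ] before /ʒ/ (stop → fricative, matching a fricative); /g/ → [ɣ] before /s/ (stop → fricative, matching a fricative) — only manner changes, and always toward the following segment.
The trigger is the following segment, so the direction is regressive (anticipatory).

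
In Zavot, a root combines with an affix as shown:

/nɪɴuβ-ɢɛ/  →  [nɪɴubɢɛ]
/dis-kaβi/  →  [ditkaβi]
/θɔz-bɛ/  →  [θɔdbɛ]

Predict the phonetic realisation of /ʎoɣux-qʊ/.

[ʎoɣukqʊ]

The data show regressive manner assimilation: /β/ → [b] before /ɢ/; /s/ → [t] before /k/; /z/ → [d] before /b/. In each pair only manner changes, matching the following consonant, while place and voice stay constant.
/x/ is a voiceless velar fricative. The following trigger /q/ is a stop, so /x/ must become a stop as well.
The voiceless velar stop is [k], so /x/ → [k].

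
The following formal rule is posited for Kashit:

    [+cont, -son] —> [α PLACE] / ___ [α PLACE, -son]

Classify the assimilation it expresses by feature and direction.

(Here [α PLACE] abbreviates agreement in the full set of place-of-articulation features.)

regressive place assimilation

The shared variable α links the value of the place features (abbreviated [PLACE]) on the target to the same value on the neighbouring segment, so place is the feature that assimilates.
Since the environment is written after the underscore, the trigger follows the target; the direction is regressive.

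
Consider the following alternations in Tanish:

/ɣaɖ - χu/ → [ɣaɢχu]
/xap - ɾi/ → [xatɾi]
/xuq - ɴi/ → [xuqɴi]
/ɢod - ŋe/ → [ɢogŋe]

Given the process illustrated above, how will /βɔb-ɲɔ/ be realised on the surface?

[βɔɟɲɔ]

The data show regressive place assimilation: /ɖ/ → [ɢ] before /χ/; /p/ → [t] before /ɾ/; /d/ → [g] before /ŋ/. In each pair only place changes, matching the following consonant, while manner and voice stay constant.
Nothing changes in [xuqɴi]: there the adjacent consonants already agree in place (/q/ and /ɴ/ are both uvular), so this form is consistent with the same rule.
/b/ is a voiced bilabial stop. The following trigger /ɲ/ is palatal, so /b/ must become palatal as well.
The voiced palatal stop is [ɟ], so /b/ → [ɟ].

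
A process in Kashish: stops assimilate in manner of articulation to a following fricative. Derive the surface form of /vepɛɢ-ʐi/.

[vepɛʁʐi]

The rule targets /ɢ/ (voiced uvular stop), which sits before the trigger /ʐ/ (fricative).
A voiced uvular fricative is [ʁ], so the surface segment is [ʁ].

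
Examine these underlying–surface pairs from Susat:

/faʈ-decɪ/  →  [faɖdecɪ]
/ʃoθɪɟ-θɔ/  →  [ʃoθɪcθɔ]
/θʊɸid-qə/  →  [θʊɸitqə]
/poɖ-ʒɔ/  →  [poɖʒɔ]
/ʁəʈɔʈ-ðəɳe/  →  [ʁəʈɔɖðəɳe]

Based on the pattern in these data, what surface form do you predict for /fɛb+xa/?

The data show regressive voicing assimilation: /ʈ/ → [ɖ] before /d/; /ɟ/ → [c] before /θ/; /d/ → [t] before /q/; /ʈ/ → [ɖ] before /ð/. In each pair only voicing changes, matching the following consonant, while place and manner stay constant.
No alternation appears in [poɖʒɔ]: there the adjacent consonants already agree in voicing (/ɖ/ and /ʒ/ are both voiced), so this form is consistent with the same rule.
/b/ is a voiced bilabial stop. The following trigger /x/ is voiceless, so /b/ must become voiceless as well.
The voiceless bilabial stop is [p], so /b/ → [p].

[fɛpxa]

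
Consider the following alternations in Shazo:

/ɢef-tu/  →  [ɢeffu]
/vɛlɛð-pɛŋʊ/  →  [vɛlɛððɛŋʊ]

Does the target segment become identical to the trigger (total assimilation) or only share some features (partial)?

Comparing underlying and surface forms, /t/ → [f] is the alternation; the neighbouring /f/ is constant.
The output [f] is identical to the trigger /f/ — every feature (place, manner, voicing) has been copied — so this is total assimilation.
The remaining alternation confirms this: /p/ → [ð] after /ð/ — in each case the output is a copy of the preceding consonant.

total assimilation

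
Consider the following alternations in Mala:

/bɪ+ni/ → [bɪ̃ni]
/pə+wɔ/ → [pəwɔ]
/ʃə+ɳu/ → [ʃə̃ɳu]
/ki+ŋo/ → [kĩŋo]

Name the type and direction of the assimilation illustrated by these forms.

regressive nasality assimilation (vowel nasalisation)

The vowel /ɪ/ surfaces as nasalised [ɪ̃] next to the following nasal /n/ — it has acquired the [+nasal] feature of its neighbour.
The other forms show the same pattern: /ə/ → [ə̃] before /ɳ/; /i/ → [ĩ] before /ŋ/ — each time a vowel is nasalised next to a following nasal.
No change occurs in [pəwɔ] because the vowel at the boundary is adjacent to an oral consonant, not a nasal (/ə/ next to /w/).
Because the conditioning nasal is to the right of the vowel that changes, the process is regressive (anticipatory).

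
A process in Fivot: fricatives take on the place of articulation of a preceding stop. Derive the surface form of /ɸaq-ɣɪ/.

[ɸaqʁɪ]

/ɣ/ is a voiced velar fricative. The preceding trigger /q/ is uvular, so /ɣ/ must become uvular as well.
A voiced uvular fricative is [ʁ], so the surface segment is [ʁ].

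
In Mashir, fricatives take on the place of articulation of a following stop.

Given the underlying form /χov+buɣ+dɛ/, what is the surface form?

The rule targets /v/ (voiced labiodental fricative), which sits before the trigger /b/ (bilabial).
The voiced bilabial fricative is [β], so /v/ → [β].
The same rule applies at the second boundary: /ɣ/ → [z] next to /d/.

[χoβbuzdɛ]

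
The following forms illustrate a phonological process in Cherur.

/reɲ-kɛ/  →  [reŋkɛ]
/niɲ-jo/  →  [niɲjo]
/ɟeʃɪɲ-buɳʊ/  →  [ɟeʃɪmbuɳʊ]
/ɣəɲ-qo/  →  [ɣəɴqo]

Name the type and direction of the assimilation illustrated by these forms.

Underlying /ɲ/ is realised as [ŋ] next to /k/; /k/ itself does not change.
The change palatal → velar matches the place of the following /k/, identifying this as place assimilation.
Manner and voice are unchanged, so the assimilation is partial, not total.
The other alternating forms pattern the same way: /ɲ/ → [m] before /b/ (palatal → bilabial, matching bilabial); /ɲ/ → [ɴ] before /q/ (palatal → uvular, matching uvular) — only place changes, and always toward the following segment.
No alternation appears in [niɲjo]: there the adjacent consonants already agree in place (/ɲ/ and /j/ are both palatal), so this form is consistent with the same rule.
The trigger is the following segment, so the direction is regressive (anticipatory).

regressive place assimilation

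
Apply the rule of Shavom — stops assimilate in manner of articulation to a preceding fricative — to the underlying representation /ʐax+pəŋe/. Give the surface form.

[ʐaxɸəŋe]

/p/ is a voiceless bilabial stop. The preceding trigger /x/ is a fricative, so /p/ must become a fricative as well.
A voiceless bilabial fricative is [ɸ], so the surface segment is [ɸ].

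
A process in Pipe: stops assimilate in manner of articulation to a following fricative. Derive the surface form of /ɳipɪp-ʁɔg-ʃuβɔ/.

[ɳipɪɸʁɔɣʃuβɔ]

/p/ is a voiceless bilabial stop. The following trigger /ʁ/ is a fricative, so /p/ must become a fricative as well.
The voiceless bilabial fricative is [ɸ], so /p/ → [ɸ].
The same rule applies at the second boundary: /g/ → [ɣ] next to /ʃ/.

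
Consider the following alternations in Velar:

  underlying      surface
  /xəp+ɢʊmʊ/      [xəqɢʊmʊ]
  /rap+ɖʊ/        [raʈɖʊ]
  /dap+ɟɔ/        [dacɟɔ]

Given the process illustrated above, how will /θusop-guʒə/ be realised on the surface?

The data show regressive place assimilation: /p/ → [q] before /ɢ/; /p/ → [ʈ] before /ɖ/; /p/ → [c] before /ɟ/. In each pair only place changes, matching the following consonant, while manner and voice stay constant.
/p/ is a voiceless bilabial stop. The following trigger /g/ is velar, so /p/ must become velar as well.
The voiceless velar stop is [k], so /p/ → [k].

[θusokguʒə]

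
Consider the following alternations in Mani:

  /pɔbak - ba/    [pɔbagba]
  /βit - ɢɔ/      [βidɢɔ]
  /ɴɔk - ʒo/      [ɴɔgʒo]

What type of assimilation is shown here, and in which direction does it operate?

Comparing underlying and surface forms, /k/ → [g] is the alternation; the neighbouring /b/ is constant.
The change voiceless → voiced matches the voicing of the following /b/, identifying this as voicing assimilation.
Place and manner are unchanged, so the assimilation is partial, not total.
Checking the remaining alternations: /t/ → [d] before /ɢ/ (voiceless → voiced, matching voiced); /k/ → [g] before /ʒ/ (voiceless → voiced, matching voiced) — only voicing changes, and always toward the following segment.
Since the segment that changes precedes the conditioning segment, the assimilation is regressive.

regressive voicing assimilation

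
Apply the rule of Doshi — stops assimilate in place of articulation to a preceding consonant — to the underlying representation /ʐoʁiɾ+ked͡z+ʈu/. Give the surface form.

[ʐoʁiɾted͡ztu]

The rule targets /k/ (voiceless velar stop), which sits after the trigger /ɾ/ (alveolar).
A voiceless alveolar stop is [t], so the surface segment is [t].
The same rule applies at the second boundary: /ʈ/ → [t] next to /d͡z/.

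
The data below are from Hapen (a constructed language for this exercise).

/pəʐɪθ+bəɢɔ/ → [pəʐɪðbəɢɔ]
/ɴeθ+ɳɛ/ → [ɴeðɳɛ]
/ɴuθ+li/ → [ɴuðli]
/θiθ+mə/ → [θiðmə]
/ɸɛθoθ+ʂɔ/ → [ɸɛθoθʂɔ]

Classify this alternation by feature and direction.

regressive voicing assimilation

Underlying /θ/ is realised as [ð] next to /b/; /b/ itself does not change.
The change voiceless → voiced matches the voicing of the following /b/, identifying this as voicing assimilation.
Place and manner are unchanged, so the assimilation is partial, not total.
Checking the remaining alternations: /θ/ → [ð] before /ɳ/ (voiceless → voiced, matching voiced); /θ/ → [ð] before /l/ (voiceless → voiced, matching voiced); /θ/ → [ð] before /m/ (voiceless → voiced, matching voiced) — only voicing changes, and always toward the following segment.
Nothing changes in [ɸɛθoθʂɔ]: there the adjacent consonants already agree in voicing (/θ/ and /ʂ/ are both voiceless), so this form is consistent with the same rule.
The trigger is the following segment, so the direction is regressive (anticipatory).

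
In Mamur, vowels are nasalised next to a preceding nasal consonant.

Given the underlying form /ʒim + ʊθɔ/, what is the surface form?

[ʒimʊ̃θɔ]

/ʊ/ sits next to the nasal /m/ and is therefore nasalised to [ʊ̃].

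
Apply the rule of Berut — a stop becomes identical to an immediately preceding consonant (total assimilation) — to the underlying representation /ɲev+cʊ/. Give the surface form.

[ɲevvʊ]

/c/ is the segment targeted by the rule; it sits immediately after /v/, so it assimilates completely and surfaces as [v].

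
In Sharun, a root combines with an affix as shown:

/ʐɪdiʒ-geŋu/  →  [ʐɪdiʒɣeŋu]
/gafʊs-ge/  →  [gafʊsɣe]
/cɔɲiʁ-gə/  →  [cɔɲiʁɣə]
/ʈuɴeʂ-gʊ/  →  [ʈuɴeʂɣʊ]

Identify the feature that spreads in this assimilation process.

Comparing underlying and surface forms, /g/ → [ɣ] is the alternation; the neighbouring /ʒ/ is constant.
The change stop → fricative matches the manner of the preceding /ʒ/, identifying this as manner assimilation.
The same holds elsewhere in the data: /g/ → [ɣ] after /s/ (stop → fricative, matching a fricative); /g/ → [ɣ] after /ʁ/ (stop → fricative, matching a fricative); /g/ → [ɣ] after /ʂ/ (stop → fricative, matching a fricative) — only manner changes, and always toward the preceding segment.

manner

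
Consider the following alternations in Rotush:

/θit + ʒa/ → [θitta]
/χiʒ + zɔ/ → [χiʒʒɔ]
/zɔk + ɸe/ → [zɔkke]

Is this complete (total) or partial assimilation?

The segment that alternates is /ʒ/, which surfaces as [t] when adjacent to /t/.
The output [t] is identical to the trigger /t/ — every feature (place, manner, voicing) has been copied — so this is total assimilation.
The other forms behave the same way: /z/ → [ʒ] after /ʒ/; /ɸ/ → [k] after /k/ — in each case the output is a copy of the preceding consonant.

total assimilation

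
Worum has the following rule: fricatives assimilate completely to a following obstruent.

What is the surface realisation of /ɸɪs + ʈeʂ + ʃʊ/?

/s/ is the segment targeted by the rule; it sits immediately before /ʈ/, so it assimilates completely and surfaces as [ʈ].
At the second juncture, /ʂ/ likewise becomes [ʃ] adjacent to /ʃ/.

[ɸɪʈʈeʃʃʊ]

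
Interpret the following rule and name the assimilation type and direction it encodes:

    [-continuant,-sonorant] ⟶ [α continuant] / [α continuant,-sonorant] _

The shared variable α links the value of [continuant] on the target to that of the neighbouring obstruent. [continuant] distinguishes stops from fricatives — a manner-of-articulation feature — so this is manner assimilation.
Since the environment is written before the underscore, the trigger precedes the target; the direction is progressive.

progressive manner assimilation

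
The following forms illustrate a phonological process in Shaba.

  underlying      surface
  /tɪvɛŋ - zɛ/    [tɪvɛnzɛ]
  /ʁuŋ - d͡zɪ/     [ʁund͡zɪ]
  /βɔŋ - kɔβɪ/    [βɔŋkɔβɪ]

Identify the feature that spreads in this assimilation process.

Comparing underlying and surface forms, /ŋ/ → [n] is the alternation; the neighbouring /z/ is constant.
/ŋ/ is velar while /z/ is alveolar; the output [n] is alveolar, matching the trigger — so the feature that spreads is place.
The other alternating form patterns the same way: /ŋ/ → [n] before /d͡z/ (velar → alveolar, matching alveolar) — only place changes, and always toward the following segment.
No alternation appears in [βɔŋkɔβɪ]: there the adjacent consonants already agree in place (/ŋ/ and /k/ are both velar), so this form is consistent with the same rule.

place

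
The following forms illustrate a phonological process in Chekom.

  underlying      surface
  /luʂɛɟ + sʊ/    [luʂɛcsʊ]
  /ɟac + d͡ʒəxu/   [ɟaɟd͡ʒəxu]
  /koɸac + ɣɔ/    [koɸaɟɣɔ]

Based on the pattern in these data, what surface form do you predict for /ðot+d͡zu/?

[ðodd͡zu]

The data show regressive voicing assimilation: /ɟ/ → [c] before /s/; /c/ → [ɟ] before /d͡ʒ/; /c/ → [ɟ] before /ɣ/. In each pair only voicing changes, matching the following consonant, while place and manner stay constant.
/t/ is a voiceless alveolar stop. The following trigger /d͡z/ is voiced, so /t/ must become voiced as well.
A voiced alveolar stop is [d], so the surface segment is [d].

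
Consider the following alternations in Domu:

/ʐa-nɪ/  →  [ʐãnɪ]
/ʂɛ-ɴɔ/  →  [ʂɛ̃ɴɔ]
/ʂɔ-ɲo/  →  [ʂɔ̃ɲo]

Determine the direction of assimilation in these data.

regressive

The vowel /a/ surfaces as nasalised [ã] next to the following nasal /n/ — it has acquired the [+nasal] feature of its neighbour.
The other forms show the same pattern: /ɛ/ → [ɛ̃] before /ɴ/; /ɔ/ → [ɔ̃] before /ɲ/ — each time a vowel is nasalised next to a following nasal.
Because the conditioning nasal is to the right of the vowel that changes, the process is regressive (anticipatory).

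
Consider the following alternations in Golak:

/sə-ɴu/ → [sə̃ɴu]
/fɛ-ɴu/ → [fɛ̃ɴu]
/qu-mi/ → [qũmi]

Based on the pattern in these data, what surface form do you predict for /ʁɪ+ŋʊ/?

[ʁɪ̃ŋʊ]

The data show regressive nasality assimilation (vowel nasalisation): /ə/ → [ə̃] before /ɴ/; /ɛ/ → [ɛ̃] before /ɴ/; /u/ → [ũ] before /m/ — a vowel is nasalised by an immediately following nasal consonant.
The vowel /ɪ/ is adjacent to the following nasal /ŋ/, so it acquires [+nasal] and surfaces as [ɪ̃].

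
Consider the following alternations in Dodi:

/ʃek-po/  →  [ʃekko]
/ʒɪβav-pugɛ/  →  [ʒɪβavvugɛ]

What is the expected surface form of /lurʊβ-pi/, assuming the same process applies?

[lurʊββi]

The data show progressive total assimilation (/p/ → [k] after /k/; /p/ → [v] after /v/): in every case the target segment becomes identical to its preceding neighbour, copying more than a single feature.
/p/ is the segment targeted by the rule; it sits immediately after /β/, so it assimilates completely and surfaces as [β].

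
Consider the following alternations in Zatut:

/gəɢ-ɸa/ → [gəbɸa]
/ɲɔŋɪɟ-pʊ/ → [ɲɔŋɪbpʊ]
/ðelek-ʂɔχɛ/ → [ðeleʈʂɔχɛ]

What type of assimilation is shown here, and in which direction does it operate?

Underlying /ɢ/ is realised as [b] next to /ɸ/; /ɸ/ itself does not change.
The change uvular → bilabial matches the place of the following /ɸ/, identifying this as place assimilation.
Manner and voice are unchanged, so the assimilation is partial, not total.
Checking the remaining alternations: /ɟ/ → [b] before /p/ (palatal → bilabial, matching bilabial); /k/ → [ʈ] before /ʂ/ (velar → retroflex, matching retroflex) — only place changes, and always toward the following segment.
Since the segment that changes precedes the conditioning segment, the assimilation is regressive.

regressive place assimilation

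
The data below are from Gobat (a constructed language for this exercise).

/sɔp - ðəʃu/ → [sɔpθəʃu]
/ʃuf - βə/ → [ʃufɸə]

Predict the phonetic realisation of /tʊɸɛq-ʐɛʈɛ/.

[tʊɸɛqʂɛʈɛ]

The data show progressive voicing assimilation: /ð/ → [θ] after /p/; /β/ → [ɸ] after /f/. In each pair only voicing changes, matching the preceding consonant, while place and manner stay constant.
The rule targets /ʐ/ (voiced retroflex fricative), which sits after the trigger /q/ (voiceless).
Changing only its voicing to voiceless gives [ʂ] — the voiceless retroflex fricative.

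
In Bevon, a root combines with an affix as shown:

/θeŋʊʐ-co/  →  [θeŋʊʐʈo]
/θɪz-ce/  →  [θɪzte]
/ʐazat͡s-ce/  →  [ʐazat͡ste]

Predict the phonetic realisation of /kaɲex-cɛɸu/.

The data show progressive place assimilation: /c/ → [ʈ] after /ʐ/; /c/ → [t] after /z/; /c/ → [t] after /t͡s/. In each pair only place changes, matching the preceding consonant, while manner and voice stay constant.
/c/ is a voiceless palatal stop. The preceding trigger /x/ is velar, so /c/ must become velar as well.
The voiceless velar stop is [k], so /c/ → [k].

[kaɲexkɛɸu]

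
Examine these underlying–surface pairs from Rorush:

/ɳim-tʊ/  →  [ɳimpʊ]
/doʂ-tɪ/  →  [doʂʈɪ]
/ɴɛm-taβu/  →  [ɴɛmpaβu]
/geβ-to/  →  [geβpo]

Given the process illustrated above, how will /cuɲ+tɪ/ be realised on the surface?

The data show progressive place assimilation: /t/ → [p] after /m/; /t/ → [ʈ] after /ʂ/; /t/ → [p] after /β/. In each pair only place changes, matching the preceding consonant, while manner and voice stay constant.
/t/ is a voiceless alveolar stop. The preceding trigger /ɲ/ is palatal, so /t/ must become palatal as well.
A voiceless palatal stop is [c], so the surface segment is [c].

[cuɲcɪ]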